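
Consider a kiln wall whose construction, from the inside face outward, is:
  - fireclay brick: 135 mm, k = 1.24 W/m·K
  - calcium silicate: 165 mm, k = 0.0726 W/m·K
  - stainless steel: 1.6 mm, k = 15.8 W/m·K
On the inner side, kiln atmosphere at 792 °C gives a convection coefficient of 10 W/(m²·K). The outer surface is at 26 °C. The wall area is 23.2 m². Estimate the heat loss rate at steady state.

Q ≈ 7160 W

Using the resistance-network approach (series):
R_inner film = 1/(h_i·A) = 1/(10×23.2) = 0.00431 K/W
R_fireclay brick = L/(kA) = 0.135/(1.24×23.2) = 0.004693 K/W
R_calcium silicate = L/(kA) = 0.165/(0.0726×23.2) = 0.09796 K/W
R_stainless steel = L/(kA) = 0.0016/(15.8×23.2) = 4.365×10^-6 K/W
R_total = 0.107 K/W
Q = ΔT / R_total = 766 / 0.107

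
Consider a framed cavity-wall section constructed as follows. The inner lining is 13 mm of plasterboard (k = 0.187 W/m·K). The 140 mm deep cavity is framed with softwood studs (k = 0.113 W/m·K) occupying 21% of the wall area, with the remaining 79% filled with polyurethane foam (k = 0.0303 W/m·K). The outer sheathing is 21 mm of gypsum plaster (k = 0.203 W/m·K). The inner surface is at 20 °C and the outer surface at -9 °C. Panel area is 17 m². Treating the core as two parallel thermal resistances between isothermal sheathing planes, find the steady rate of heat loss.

Sheathing layers in series; stud and cavity paths in parallel between them.
R_inner = 0.013/(0.187×17) = 0.004089 K/W
R_stud  = 0.14/(0.113×0.21×17) = 0.347 K/W
R_cav   = 0.14/(0.0303×0.79×17) = 0.344 K/W
1/R_core = 1/R_stud + 1/R_cav → R_core = 0.1728 K/W
R_outer = 0.021/(0.203×17) = 0.006085 K/W
R_total = 0.1829 K/W
Q = ΔT/R_total = 29/0.1829

Q ≈ 159 W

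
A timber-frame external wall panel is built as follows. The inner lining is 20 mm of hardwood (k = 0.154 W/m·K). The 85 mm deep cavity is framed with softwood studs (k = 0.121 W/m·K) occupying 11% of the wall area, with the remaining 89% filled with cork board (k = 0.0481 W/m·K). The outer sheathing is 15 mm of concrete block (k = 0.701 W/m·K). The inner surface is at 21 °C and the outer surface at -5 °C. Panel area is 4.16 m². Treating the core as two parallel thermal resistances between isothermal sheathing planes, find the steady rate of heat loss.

Q ≈ 64.9 W

Sheathing layers in series; stud and cavity paths in parallel between them.
R_inner = 0.02/(0.154×4.16) = 0.03122 K/W
R_stud  = 0.085/(0.121×0.11×4.16) = 1.535 K/W
R_cav   = 0.085/(0.0481×0.89×4.16) = 0.4773 K/W
1/R_core = 1/R_stud + 1/R_cav → R_core = 0.3641 K/W
R_outer = 0.015/(0.701×4.16) = 0.005144 K/W
R_total = 0.4005 K/W
Q = ΔT/R_total = 26/0.4005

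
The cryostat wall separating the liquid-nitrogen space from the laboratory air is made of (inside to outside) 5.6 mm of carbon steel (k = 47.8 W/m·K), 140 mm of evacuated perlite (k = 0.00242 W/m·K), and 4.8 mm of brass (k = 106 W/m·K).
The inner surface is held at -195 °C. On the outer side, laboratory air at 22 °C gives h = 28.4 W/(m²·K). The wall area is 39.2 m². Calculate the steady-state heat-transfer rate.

Q ≈ 147 W

Thermal resistances in series:
R_carbon steel = L/(kA) = 0.0056/(47.8×39.2) = 2.989×10^-6 K/W
R_evacuated perlite = L/(kA) = 0.14/(0.00242×39.2) = 1.476 K/W
R_brass = L/(kA) = 0.0048/(106×39.2) = 1.155×10^-6 K/W
R_outer film = 1/(h_o·A) = 1/(28.4×39.2) = 8.982×10^-4 K/W
R_total = 1.477 K/W
Q = ΔT / R_total = 217 / 1.477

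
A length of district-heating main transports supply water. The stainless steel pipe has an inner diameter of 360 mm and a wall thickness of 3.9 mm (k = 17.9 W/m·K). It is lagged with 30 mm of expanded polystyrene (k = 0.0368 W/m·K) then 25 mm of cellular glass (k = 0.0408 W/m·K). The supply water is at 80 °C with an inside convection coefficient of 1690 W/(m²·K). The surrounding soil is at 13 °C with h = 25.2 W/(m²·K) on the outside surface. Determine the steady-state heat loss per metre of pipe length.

q′ ≈ 60.3 W/m

Per-layer cylindrical resistances, series-summed:
R_inner film = 1/(h_i·2πr₁L) = 1/(1690×2π×0.18×1) = 5.232×10^-4 K/W
R_stainless steel pipe wall = ln(183.9/180)/(2π×17.9×1) = 1.906×10^-4 K/W
R_expanded polystyrene = ln(213.9/183.9)/(2π×0.0368×1) = 0.6536 K/W
R_cellular glass = ln(238.9/213.9)/(2π×0.0408×1) = 0.4312 K/W
R_outer film = 1/(h_o·2πr_oL) = 1/(25.2×2π×0.2389×1) = 0.02644 K/W
R_total = 1.112 K/W
Q = ΔT/R_total = 67/1.112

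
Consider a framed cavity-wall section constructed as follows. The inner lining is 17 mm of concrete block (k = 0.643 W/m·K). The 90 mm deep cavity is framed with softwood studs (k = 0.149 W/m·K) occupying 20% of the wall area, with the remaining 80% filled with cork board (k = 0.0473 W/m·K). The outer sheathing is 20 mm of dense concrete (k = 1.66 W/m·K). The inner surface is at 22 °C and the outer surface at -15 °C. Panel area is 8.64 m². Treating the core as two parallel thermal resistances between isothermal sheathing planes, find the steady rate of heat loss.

Sheathing layers in series; stud and cavity paths in parallel between them.
R_inner = 0.017/(0.643×8.64) = 0.00306 K/W
R_stud  = 0.09/(0.149×0.2×8.64) = 0.3496 K/W
R_cav   = 0.09/(0.0473×0.8×8.64) = 0.2753 K/W
1/R_core = 1/R_stud + 1/R_cav → R_core = 0.154 K/W
R_outer = 0.02/(1.66×8.64) = 0.001394 K/W
R_total = 0.1585 K/W
Q = ΔT/R_total = 37/0.1585

Q ≈ 234 W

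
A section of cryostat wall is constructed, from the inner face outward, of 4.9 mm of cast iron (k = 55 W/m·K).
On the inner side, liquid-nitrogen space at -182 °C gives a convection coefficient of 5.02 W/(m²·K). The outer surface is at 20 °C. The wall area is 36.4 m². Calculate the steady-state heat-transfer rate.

Series thermal resistances:
R_inner film = 1/(h_i·A) = 1/(5.02×36.4) = 0.005473 K/W
R_cast iron = L/(kA) = 0.0049/(55×36.4) = 2.448×10^-6 K/W
R_total = 0.005475 K/W
Q = ΔT / R_total = 202 / 0.005475

Q ≈ 36900 W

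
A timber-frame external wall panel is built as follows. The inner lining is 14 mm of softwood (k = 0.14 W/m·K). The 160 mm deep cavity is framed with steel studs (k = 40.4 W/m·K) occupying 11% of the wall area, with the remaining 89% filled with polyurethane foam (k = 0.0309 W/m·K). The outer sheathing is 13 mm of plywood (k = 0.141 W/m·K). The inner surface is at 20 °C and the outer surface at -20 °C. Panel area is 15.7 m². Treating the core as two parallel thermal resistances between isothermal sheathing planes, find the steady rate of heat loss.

Q ≈ 2750 W

Sheathing layers in series; stud and cavity paths in parallel between them.
R_inner = 0.014/(0.14×15.7) = 0.006369 K/W
R_stud  = 0.16/(40.4×0.11×15.7) = 0.002293 K/W
R_cav   = 0.16/(0.0309×0.89×15.7) = 0.3706 K/W
1/R_core = 1/R_stud + 1/R_cav → R_core = 0.002279 K/W
R_outer = 0.013/(0.141×15.7) = 0.005873 K/W
R_total = 0.01452 K/W
Q = ΔT/R_total = 40/0.01452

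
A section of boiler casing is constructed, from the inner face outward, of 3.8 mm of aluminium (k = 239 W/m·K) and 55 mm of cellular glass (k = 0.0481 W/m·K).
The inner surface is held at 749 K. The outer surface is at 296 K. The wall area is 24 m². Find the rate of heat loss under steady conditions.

Q ≈ 9510 W

Thermal resistances in series:
R_aluminium = L/(kA) = 0.0038/(239×24) = 6.625×10^-7 K/W
R_cellular glass = L/(kA) = 0.055/(0.0481×24) = 0.04764 K/W
R_total = 0.04764 K/W
Q = ΔT / R_total = 453 / 0.04764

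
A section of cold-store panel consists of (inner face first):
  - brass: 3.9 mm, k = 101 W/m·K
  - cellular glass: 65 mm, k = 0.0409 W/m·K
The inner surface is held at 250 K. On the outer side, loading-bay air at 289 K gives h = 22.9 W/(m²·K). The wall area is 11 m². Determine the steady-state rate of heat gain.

Model the wall as resistances in series:
R_brass = L/(kA) = 0.0039/(101×11) = 3.51×10^-6 K/W
R_cellular glass = L/(kA) = 0.065/(0.0409×11) = 0.1445 K/W
R_outer film = 1/(h_o·A) = 1/(22.9×11) = 0.00397 K/W
R_total = 0.1484 K/W
Q = ΔT / R_total = 39 / 0.1484

Q ≈ 263 W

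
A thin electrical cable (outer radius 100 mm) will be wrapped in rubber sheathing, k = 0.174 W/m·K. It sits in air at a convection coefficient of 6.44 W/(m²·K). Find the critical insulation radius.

r_cr ≈ 27 mm

For a cylinder r_cr = k/h = 0.174/6.44
r_cr = 27 mm; since the bare radius (100 mm) is above r_cr, any added insulation will reduce heat loss.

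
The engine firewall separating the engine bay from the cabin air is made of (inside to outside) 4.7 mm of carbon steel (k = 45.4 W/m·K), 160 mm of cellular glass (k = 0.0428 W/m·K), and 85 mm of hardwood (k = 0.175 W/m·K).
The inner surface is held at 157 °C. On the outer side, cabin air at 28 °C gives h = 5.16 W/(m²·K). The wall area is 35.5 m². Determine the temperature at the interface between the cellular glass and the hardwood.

T ≈ 47.8 °C

Using the resistance-network approach (series):
R_carbon steel = L/(kA) = 0.0047/(45.4×35.5) = 2.916×10^-6 K/W
R_cellular glass = L/(kA) = 0.16/(0.0428×35.5) = 0.1053 K/W
R_hardwood = L/(kA) = 0.085/(0.175×35.5) = 0.01368 K/W
R_outer film = 1/(h_o·A) = 1/(5.16×35.5) = 0.005459 K/W
R_total = 0.1244 K/W;  Q = ΔT/R_total = 129/0.1244 = 1037 W
T_interface = T_inner − Q·ΣR(inner→interface) = 157 − 1040×0.1053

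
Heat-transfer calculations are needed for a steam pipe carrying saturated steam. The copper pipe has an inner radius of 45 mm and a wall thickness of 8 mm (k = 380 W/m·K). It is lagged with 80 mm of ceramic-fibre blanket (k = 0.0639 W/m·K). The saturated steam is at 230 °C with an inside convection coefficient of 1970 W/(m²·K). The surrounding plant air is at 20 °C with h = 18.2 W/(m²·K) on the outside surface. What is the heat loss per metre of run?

Cylindrical conduction, so R = ln(r₂/r₁)/(2πkL) per layer, in series:
R_inner film = 1/(h_i·2πr₁L) = 1/(1970×2π×0.045×1) = 0.001795 K/W
R_copper pipe wall = ln(53/45)/(2π×380×1) = 6.853×10^-5 K/W
R_ceramic-fibre blanket = ln(133/53)/(2π×0.0639×1) = 2.292 K/W
R_outer film = 1/(h_o·2πr_oL) = 1/(18.2×2π×0.133×1) = 0.06575 K/W
R_total = 2.359 K/W
Q = ΔT/R_total = 210/2.359

q′ ≈ 89 W/m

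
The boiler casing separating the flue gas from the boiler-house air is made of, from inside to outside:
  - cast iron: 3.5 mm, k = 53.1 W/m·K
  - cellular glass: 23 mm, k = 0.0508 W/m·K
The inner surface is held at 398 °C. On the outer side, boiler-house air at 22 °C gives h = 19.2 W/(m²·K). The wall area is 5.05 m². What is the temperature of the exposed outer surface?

Series thermal resistances:
R_cast iron = L/(kA) = 0.0035/(53.1×5.05) = 1.305×10^-5 K/W
R_cellular glass = L/(kA) = 0.023/(0.0508×5.05) = 0.08965 K/W
R_outer film = 1/(h_o·A) = 1/(19.2×5.05) = 0.01031 K/W
R_total = 0.09998 K/W;  Q = ΔT/R_total = 376/0.09998 = 3761 W
T_interface = T_inner − Q·ΣR(inner→interface) = 398 − 3760×0.08967

T ≈ 60.8 °C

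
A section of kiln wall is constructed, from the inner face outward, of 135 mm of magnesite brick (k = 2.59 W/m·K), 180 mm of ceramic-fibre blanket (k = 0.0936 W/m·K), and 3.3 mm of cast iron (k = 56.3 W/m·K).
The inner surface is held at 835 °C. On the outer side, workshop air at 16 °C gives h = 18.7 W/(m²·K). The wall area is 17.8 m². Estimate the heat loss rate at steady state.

Q ≈ 7190 W

Treating each layer as a thermal resistance in series:
R_magnesite brick = L/(kA) = 0.135/(2.59×17.8) = 0.002928 K/W
R_ceramic-fibre blanket = L/(kA) = 0.18/(0.0936×17.8) = 0.108 K/W
R_cast iron = L/(kA) = 0.0033/(56.3×17.8) = 3.293×10^-6 K/W
R_outer film = 1/(h_o·A) = 1/(18.7×17.8) = 0.003004 K/W
R_total = 0.114 K/W
Q = ΔT / R_total = 819 / 0.114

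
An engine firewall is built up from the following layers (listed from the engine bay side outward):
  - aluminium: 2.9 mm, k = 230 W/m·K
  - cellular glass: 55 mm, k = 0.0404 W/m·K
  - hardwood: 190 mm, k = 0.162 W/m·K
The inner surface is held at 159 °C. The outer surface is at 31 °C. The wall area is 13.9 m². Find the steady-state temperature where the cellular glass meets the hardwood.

T ≈ 90.2 °C

Treating each layer as a thermal resistance in series:
R_aluminium = L/(kA) = 0.0029/(230×13.9) = 9.071×10^-7 K/W
R_cellular glass = L/(kA) = 0.055/(0.0404×13.9) = 0.09794 K/W
R_hardwood = L/(kA) = 0.19/(0.162×13.9) = 0.08438 K/W
R_total = 0.1823 K/W;  Q = ΔT/R_total = 128/0.1823 = 702.1 W
T_interface = T_inner − Q·ΣR(inner→interface) = 159 − 702×0.09794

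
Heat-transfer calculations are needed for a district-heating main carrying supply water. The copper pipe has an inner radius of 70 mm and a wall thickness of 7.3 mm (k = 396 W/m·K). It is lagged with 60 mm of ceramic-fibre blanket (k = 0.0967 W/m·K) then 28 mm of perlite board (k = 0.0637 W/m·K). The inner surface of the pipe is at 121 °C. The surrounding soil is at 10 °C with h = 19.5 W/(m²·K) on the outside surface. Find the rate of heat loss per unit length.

q′ ≈ 76.1 W/m

For a radial system each layer contributes R = ln(r_out/r_in)/(2πkL); films add R = 1/(hA).
R_copper pipe wall = ln(77.3/70)/(2π×396×1) = 3.987×10^-5 K/W
R_ceramic-fibre blanket = ln(137.3/77.3)/(2π×0.0967×1) = 0.9455 K/W
R_perlite board = ln(165.3/137.3)/(2π×0.0637×1) = 0.4637 K/W
R_outer film = 1/(h_o·2πr_oL) = 1/(19.5×2π×0.1653×1) = 0.04938 K/W
R_total = 1.459 K/W
Q = ΔT/R_total = 111/1.459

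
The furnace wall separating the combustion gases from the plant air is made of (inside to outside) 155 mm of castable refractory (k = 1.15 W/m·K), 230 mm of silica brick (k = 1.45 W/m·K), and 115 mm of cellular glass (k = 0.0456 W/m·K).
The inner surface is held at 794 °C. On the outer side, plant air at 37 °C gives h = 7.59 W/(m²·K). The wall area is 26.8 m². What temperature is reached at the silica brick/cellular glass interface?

T ≈ 719 °C

Series thermal resistances:
R_castable refractory = L/(kA) = 0.155/(1.15×26.8) = 0.005029 K/W
R_silica brick = L/(kA) = 0.23/(1.45×26.8) = 0.005919 K/W
R_cellular glass = L/(kA) = 0.115/(0.0456×26.8) = 0.0941 K/W
R_outer film = 1/(h_o·A) = 1/(7.59×26.8) = 0.004916 K/W
R_total = 0.11 K/W;  Q = ΔT/R_total = 757/0.11 = 6884 W
T_interface = T_inner − Q·ΣR(inner→interface) = 794 − 6880×0.01095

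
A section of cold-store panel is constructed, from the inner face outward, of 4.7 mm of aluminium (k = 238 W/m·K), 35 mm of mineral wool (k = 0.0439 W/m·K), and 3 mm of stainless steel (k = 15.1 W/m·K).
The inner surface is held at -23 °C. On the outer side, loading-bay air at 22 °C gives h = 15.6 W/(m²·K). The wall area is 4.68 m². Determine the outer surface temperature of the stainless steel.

T ≈ 18.7 °C

Using the resistance-network approach (series):
R_aluminium = L/(kA) = 0.0047/(238×4.68) = 4.22×10^-6 K/W
R_mineral wool = L/(kA) = 0.035/(0.0439×4.68) = 0.1704 K/W
R_stainless steel = L/(kA) = 0.003/(15.1×4.68) = 4.245×10^-5 K/W
R_outer film = 1/(h_o·A) = 1/(15.6×4.68) = 0.0137 K/W
R_total = 0.1841 K/W;  Q = ΔT/R_total = 45/0.1841 = 244.4 W
T_interface = T_inner + Q·ΣR(inner→interface) = -23 + 244×0.1704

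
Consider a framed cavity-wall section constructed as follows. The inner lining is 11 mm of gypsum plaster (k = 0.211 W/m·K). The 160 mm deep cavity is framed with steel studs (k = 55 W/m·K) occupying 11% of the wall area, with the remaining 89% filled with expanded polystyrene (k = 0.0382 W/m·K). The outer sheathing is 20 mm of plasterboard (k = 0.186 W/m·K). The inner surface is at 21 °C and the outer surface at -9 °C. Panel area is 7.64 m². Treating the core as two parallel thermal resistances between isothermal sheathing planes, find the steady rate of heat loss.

Sheathing layers in series; stud and cavity paths in parallel between them.
R_inner = 0.011/(0.211×7.64) = 0.006824 K/W
R_stud  = 0.16/(55×0.11×7.64) = 0.003462 K/W
R_cav   = 0.16/(0.0382×0.89×7.64) = 0.616 K/W
1/R_core = 1/R_stud + 1/R_cav → R_core = 0.003442 K/W
R_outer = 0.02/(0.186×7.64) = 0.01407 K/W
R_total = 0.02434 K/W
Q = ΔT/R_total = 30/0.02434

Q ≈ 1230 W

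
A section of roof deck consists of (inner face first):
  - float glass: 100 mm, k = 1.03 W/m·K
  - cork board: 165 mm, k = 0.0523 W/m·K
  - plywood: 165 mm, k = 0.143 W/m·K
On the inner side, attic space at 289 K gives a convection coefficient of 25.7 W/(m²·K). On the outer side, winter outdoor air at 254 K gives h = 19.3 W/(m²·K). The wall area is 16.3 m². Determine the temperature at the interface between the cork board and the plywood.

Model the wall as resistances in series:
R_inner film = 1/(h_i·A) = 1/(25.7×16.3) = 0.002387 K/W
R_float glass = L/(kA) = 0.1/(1.03×16.3) = 0.005956 K/W
R_cork board = L/(kA) = 0.165/(0.0523×16.3) = 0.1936 K/W
R_plywood = L/(kA) = 0.165/(0.143×16.3) = 0.07079 K/W
R_outer film = 1/(h_o·A) = 1/(19.3×16.3) = 0.003179 K/W
R_total = 0.2759 K/W;  Q = ΔT/R_total = 35/0.2759 = 126.9 W
T_interface = T_inner − Q·ΣR(inner→interface) = 289 − 127×0.2019

T ≈ 263 K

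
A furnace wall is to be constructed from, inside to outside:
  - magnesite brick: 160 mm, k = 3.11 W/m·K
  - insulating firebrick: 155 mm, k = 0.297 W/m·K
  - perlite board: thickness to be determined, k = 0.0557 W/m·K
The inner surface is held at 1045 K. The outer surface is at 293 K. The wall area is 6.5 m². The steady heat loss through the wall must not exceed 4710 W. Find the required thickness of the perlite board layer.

L ≈ 25.9 mm

Model the wall as resistances in series:
R_magnesite brick = L/(kA) = 0.16/(3.11×6.5) = 0.007915 K/W
R_insulating firebrick = L/(kA) = 0.155/(0.297×6.5) = 0.08029 K/W
Sum of the known resistances R_other = 0.0882 K/W
Required total resistance R_tot = ΔT/Q_allow = 752/4710 = 0.1597 K/W
R_perlite board = R_tot − R_other = 0.07146 K/W
L = R·k·A = 0.07146×0.0557×6.5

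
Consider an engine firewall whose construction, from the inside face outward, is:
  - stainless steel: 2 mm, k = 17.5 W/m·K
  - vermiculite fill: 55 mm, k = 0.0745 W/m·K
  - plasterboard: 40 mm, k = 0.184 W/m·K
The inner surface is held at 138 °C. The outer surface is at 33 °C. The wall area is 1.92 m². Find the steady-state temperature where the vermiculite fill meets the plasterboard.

Thermal resistances in series:
R_stainless steel = L/(kA) = 0.002/(17.5×1.92) = 5.952×10^-5 K/W
R_vermiculite fill = L/(kA) = 0.055/(0.0745×1.92) = 0.3845 K/W
R_plasterboard = L/(kA) = 0.04/(0.184×1.92) = 0.1132 K/W
R_total = 0.4978 K/W;  Q = ΔT/R_total = 105/0.4978 = 210.9 W
T_interface = T_inner − Q·ΣR(inner→interface) = 138 − 211×0.3846

T ≈ 56.9 °C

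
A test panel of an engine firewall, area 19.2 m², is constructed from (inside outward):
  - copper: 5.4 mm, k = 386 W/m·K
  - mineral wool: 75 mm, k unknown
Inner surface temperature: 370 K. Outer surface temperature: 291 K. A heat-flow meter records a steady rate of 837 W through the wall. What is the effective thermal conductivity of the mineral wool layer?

Treating each layer as a thermal resistance in series:
R_copper = L/(kA) = 0.0054/(386×19.2) = 7.286×10^-7 K/W
Sum of known resistances R_other = 7.286×10^-7 K/W
Total R = ΔT/Q = 79/837 = 0.09438 K/W
R_mineral wool = R_total − R_other = 0.09438 K/W
k = L/(R·A) = 0.075/(0.09438×19.2)

k ≈ 0.0414 W/(m·K)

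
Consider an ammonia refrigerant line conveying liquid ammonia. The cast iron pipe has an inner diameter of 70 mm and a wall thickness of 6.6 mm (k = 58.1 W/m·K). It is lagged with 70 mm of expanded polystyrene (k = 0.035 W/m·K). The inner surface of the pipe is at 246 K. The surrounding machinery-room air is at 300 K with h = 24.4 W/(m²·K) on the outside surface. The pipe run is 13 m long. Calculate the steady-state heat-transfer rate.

Q ≈ 154 W

Cylindrical conduction, so R = ln(r₂/r₁)/(2πkL) per layer, in series:
R_cast iron pipe wall = ln(41.6/35)/(2π×58.1×13) = 3.64×10^-5 K/W
R_expanded polystyrene = ln(111.6/41.6)/(2π×0.035×13) = 0.3452 K/W
R_outer film = 1/(h_o·2πr_oL) = 1/(24.4×2π×0.1116×13) = 0.004496 K/W
R_total = 0.3497 K/W
Q = ΔT/R_total = 54/0.3497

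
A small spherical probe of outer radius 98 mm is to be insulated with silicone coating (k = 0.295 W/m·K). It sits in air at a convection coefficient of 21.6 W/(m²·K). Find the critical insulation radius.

r_cr ≈ 27.3 mm

For a sphere r_cr = 2k/h = 2×0.295/21.6
r_cr = 27.3 mm; since the bare radius (98 mm) is above r_cr, any added insulation will reduce heat loss.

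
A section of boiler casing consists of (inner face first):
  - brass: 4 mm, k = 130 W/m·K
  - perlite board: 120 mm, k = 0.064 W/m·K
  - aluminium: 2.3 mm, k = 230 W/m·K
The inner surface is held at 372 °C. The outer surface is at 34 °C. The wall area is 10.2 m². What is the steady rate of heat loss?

Q ≈ 1840 W

Series thermal resistances:
R_brass = L/(kA) = 0.004/(130×10.2) = 3.017×10^-6 K/W
R_perlite board = L/(kA) = 0.12/(0.064×10.2) = 0.1838 K/W
R_aluminium = L/(kA) = 0.0023/(230×10.2) = 9.804×10^-7 K/W
R_total = 0.1838 K/W
Q = ΔT / R_total = 338 / 0.1838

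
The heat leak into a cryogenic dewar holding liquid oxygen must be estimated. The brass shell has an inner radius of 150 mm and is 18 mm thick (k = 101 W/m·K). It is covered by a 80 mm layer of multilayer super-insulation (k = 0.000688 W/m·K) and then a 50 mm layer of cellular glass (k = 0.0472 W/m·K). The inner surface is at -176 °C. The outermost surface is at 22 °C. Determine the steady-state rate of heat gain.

Radial (spherical) resistances in series:
R_brass shell = (1/0.15 − 1/0.168)/(4π×101) = 5.628×10^-4 K/W
R_multilayer super-insulation = (1/0.168 − 1/0.248)/(4π×0.000688) = 222.1 K/W
R_cellular glass = (1/0.248 − 1/0.298)/(4π×0.0472) = 1.141 K/W
R_total = 223.2 K/W
Q = ΔT/R_total = 198/223.2

Q ≈ 0.887 W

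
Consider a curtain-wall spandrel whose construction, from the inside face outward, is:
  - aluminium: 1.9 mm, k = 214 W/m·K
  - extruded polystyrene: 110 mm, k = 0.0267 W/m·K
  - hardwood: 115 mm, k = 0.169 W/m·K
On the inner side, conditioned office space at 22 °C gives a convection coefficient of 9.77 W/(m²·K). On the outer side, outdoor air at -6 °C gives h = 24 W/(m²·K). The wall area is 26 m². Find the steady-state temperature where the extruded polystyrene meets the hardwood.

T ≈ -1.91 °C

Treating each layer as a thermal resistance in series:
R_inner film = 1/(h_i·A) = 1/(9.77×26) = 0.003937 K/W
R_aluminium = L/(kA) = 0.0019/(214×26) = 3.415×10^-7 K/W
R_extruded polystyrene = L/(kA) = 0.11/(0.0267×26) = 0.1585 K/W
R_hardwood = L/(kA) = 0.115/(0.169×26) = 0.02617 K/W
R_outer film = 1/(h_o·A) = 1/(24×26) = 0.001603 K/W
R_total = 0.1902 K/W;  Q = ΔT/R_total = 28/0.1902 = 147.2 W
T_interface = T_inner − Q·ΣR(inner→interface) = 22 − 147×0.1624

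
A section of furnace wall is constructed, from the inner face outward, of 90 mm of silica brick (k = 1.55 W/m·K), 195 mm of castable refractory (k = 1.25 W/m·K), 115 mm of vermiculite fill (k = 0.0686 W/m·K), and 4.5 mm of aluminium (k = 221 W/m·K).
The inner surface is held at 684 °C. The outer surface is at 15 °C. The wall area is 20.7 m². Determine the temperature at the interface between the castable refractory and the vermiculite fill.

Thermal resistances in series:
R_silica brick = L/(kA) = 0.09/(1.55×20.7) = 0.002805 K/W
R_castable refractory = L/(kA) = 0.195/(1.25×20.7) = 0.007536 K/W
R_vermiculite fill = L/(kA) = 0.115/(0.0686×20.7) = 0.08098 K/W
R_aluminium = L/(kA) = 0.0045/(221×20.7) = 9.837×10^-7 K/W
R_total = 0.09133 K/W;  Q = ΔT/R_total = 669/0.09133 = 7325 W
T_interface = T_inner − Q·ΣR(inner→interface) = 684 − 7330×0.01034

T ≈ 608 °C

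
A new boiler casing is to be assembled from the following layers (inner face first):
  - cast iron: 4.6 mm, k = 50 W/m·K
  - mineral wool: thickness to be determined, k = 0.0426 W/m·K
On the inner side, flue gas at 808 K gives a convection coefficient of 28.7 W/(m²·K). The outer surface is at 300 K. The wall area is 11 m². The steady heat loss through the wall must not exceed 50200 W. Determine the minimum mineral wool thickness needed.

Model the wall as resistances in series:
R_inner film = 1/(h_i·A) = 1/(28.7×11) = 0.003168 K/W
R_cast iron = L/(kA) = 0.0046/(50×11) = 8.364×10^-6 K/W
Sum of the known resistances R_other = 0.003176 K/W
Required total resistance R_tot = ΔT/Q_allow = 508/50200 = 0.01012 K/W
R_mineral wool = R_tot − R_other = 0.006944 K/W
L = R·k·A = 0.006944×0.0426×11

L ≈ 3.25 mm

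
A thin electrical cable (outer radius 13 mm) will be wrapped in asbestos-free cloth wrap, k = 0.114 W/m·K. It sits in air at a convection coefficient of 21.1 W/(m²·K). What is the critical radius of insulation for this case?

For a cylinder r_cr = k/h = 0.114/21.1
r_cr = 5.4 mm; since the bare radius (13 mm) is above r_cr, any added insulation will reduce heat loss.

r_cr ≈ 5.4 mm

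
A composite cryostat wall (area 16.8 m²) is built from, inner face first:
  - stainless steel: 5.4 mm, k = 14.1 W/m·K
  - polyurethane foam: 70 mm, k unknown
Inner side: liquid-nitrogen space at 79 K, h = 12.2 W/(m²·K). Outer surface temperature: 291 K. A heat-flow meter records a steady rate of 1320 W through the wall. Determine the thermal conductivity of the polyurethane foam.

Treating each layer as a thermal resistance in series:
R_inner film = 1/(h_i·A) = 1/(12.2×16.8) = 0.004879 K/W
R_stainless steel = L/(kA) = 0.0054/(14.1×16.8) = 2.28×10^-5 K/W
Sum of known resistances R_other = 0.004902 K/W
Total R = ΔT/Q = 212/1320 = 0.1606 K/W
R_polyurethane foam = R_total − R_other = 0.1557 K/W
k = L/(R·A) = 0.07/(0.1557×16.8)

k ≈ 0.0268 W/(m·K)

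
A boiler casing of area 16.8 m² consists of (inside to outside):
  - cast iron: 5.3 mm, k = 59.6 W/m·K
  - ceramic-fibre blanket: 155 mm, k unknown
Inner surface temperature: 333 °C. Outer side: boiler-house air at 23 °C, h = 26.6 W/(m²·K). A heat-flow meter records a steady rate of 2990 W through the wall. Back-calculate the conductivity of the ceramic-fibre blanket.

Treating each layer as a thermal resistance in series:
R_cast iron = L/(kA) = 0.0053/(59.6×16.8) = 5.293×10^-6 K/W
R_outer film = 1/(h_o·A) = 1/(26.6×16.8) = 0.002238 K/W
Sum of known resistances R_other = 0.002243 K/W
Total R = ΔT/Q = 310/2990 = 0.1037 K/W
R_ceramic-fibre blanket = R_total − R_other = 0.1014 K/W
k = L/(R·A) = 0.155/(0.1014×16.8)

k ≈ 0.091 W/(m·K)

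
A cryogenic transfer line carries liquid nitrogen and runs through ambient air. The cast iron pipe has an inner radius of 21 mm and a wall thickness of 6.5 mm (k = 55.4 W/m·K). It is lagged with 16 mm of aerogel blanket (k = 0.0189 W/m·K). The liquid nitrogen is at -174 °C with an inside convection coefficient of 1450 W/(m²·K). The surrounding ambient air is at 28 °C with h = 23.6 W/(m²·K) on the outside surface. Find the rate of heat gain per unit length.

Cylindrical conduction, so R = ln(r₂/r₁)/(2πkL) per layer, in series:
R_inner film = 1/(h_i·2πr₁L) = 1/(1450×2π×0.021×1) = 0.005227 K/W
R_cast iron pipe wall = ln(27.5/21)/(2π×55.4×1) = 7.747×10^-4 K/W
R_aerogel blanket = ln(43.5/27.5)/(2π×0.0189×1) = 3.862 K/W
R_outer film = 1/(h_o·2πr_oL) = 1/(23.6×2π×0.0435×1) = 0.155 K/W
R_total = 4.023 K/W
Q = ΔT/R_total = 202/4.023

q′ ≈ 50.2 W/m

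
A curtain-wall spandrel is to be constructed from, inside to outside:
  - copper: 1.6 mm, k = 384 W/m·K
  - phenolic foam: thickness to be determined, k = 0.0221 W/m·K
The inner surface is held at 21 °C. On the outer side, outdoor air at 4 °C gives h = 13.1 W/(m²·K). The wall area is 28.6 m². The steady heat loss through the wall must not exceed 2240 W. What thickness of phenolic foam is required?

Thermal resistances in series:
R_copper = L/(kA) = 0.0016/(384×28.6) = 1.457×10^-7 K/W
R_outer film = 1/(h_o·A) = 1/(13.1×28.6) = 0.002669 K/W
Sum of the known resistances R_other = 0.002669 K/W
Required total resistance R_tot = ΔT/Q_allow = 17/2240 = 0.007589 K/W
R_phenolic foam = R_tot − R_other = 0.00492 K/W
L = R·k·A = 0.00492×0.0221×28.6

L ≈ 3.11 mm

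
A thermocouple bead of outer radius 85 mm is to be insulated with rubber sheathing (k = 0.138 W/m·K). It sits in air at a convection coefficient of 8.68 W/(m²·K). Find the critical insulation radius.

For a sphere r_cr = 2k/h = 2×0.138/8.68
r_cr = 31.8 mm; since the bare radius (85 mm) is above r_cr, any added insulation will reduce heat loss.

r_cr ≈ 31.8 mm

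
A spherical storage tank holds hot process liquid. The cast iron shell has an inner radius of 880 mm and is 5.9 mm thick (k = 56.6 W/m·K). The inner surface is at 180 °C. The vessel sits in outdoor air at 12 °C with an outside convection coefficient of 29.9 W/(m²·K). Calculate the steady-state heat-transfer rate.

Radial (spherical) resistances in series:
R_cast iron shell = (1/0.88 − 1/0.8859)/(4π×56.6) = 1.064×10^-5 K/W
R_outer film = 1/(h·4πr_o²) = 1/(29.9×4π×0.8859²) = 0.003391 K/W
R_total = 0.003402 K/W
Q = ΔT/R_total = 168/0.003402

Q ≈ 49400 W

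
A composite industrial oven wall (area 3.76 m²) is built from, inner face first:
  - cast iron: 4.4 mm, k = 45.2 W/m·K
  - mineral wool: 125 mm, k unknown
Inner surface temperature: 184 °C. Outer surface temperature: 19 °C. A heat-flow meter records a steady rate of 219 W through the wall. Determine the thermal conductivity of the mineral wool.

k ≈ 0.0441 W/(m·K)

Series thermal resistances:
R_cast iron = L/(kA) = 0.0044/(45.2×3.76) = 2.589×10^-5 K/W
Sum of known resistances R_other = 2.589×10^-5 K/W
Total R = ΔT/Q = 165/219 = 0.7534 K/W
R_mineral wool = R_total − R_other = 0.7534 K/W
k = L/(R·A) = 0.125/(0.7534×3.76)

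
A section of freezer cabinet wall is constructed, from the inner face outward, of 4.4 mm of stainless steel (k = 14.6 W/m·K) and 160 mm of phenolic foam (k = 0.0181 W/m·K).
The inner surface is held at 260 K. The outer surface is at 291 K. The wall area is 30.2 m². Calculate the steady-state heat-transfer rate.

Series thermal resistances:
R_stainless steel = L/(kA) = 0.0044/(14.6×30.2) = 9.979×10^-6 K/W
R_phenolic foam = L/(kA) = 0.16/(0.0181×30.2) = 0.2927 K/W
R_total = 0.2927 K/W
Q = ΔT / R_total = 31 / 0.2927

Q ≈ 106 W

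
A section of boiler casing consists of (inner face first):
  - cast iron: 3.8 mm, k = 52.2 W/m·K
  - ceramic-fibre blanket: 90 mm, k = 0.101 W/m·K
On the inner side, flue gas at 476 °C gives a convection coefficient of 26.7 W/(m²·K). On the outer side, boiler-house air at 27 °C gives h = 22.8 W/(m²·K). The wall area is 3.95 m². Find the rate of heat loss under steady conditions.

Using the resistance-network approach (series):
R_inner film = 1/(h_i·A) = 1/(26.7×3.95) = 0.009482 K/W
R_cast iron = L/(kA) = 0.0038/(52.2×3.95) = 1.843×10^-5 K/W
R_ceramic-fibre blanket = L/(kA) = 0.09/(0.101×3.95) = 0.2256 K/W
R_outer film = 1/(h_o·A) = 1/(22.8×3.95) = 0.0111 K/W
R_total = 0.2462 K/W
Q = ΔT / R_total = 449 / 0.2462

Q ≈ 1820 W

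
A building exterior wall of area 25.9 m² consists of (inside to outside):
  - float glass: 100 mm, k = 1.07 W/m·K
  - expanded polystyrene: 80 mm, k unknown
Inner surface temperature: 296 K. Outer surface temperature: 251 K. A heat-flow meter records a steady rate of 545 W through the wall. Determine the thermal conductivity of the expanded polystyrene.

k ≈ 0.0391 W/(m·K)

Series thermal resistances:
R_float glass = L/(kA) = 0.1/(1.07×25.9) = 0.003608 K/W
Sum of known resistances R_other = 0.003608 K/W
Total R = ΔT/Q = 45/545 = 0.08257 K/W
R_expanded polystyrene = R_total − R_other = 0.07896 K/W
k = L/(R·A) = 0.08/(0.07896×25.9)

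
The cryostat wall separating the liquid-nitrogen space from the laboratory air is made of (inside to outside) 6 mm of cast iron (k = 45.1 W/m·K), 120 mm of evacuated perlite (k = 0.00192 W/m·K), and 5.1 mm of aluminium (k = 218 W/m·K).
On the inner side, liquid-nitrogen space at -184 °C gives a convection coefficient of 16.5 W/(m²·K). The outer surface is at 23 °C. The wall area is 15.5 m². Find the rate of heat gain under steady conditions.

Q ≈ 51.3 W

Series thermal resistances:
R_inner film = 1/(h_i·A) = 1/(16.5×15.5) = 0.00391 K/W
R_cast iron = L/(kA) = 0.006/(45.1×15.5) = 8.583×10^-6 K/W
R_evacuated perlite = L/(kA) = 0.12/(0.00192×15.5) = 4.032 K/W
R_aluminium = L/(kA) = 0.0051/(218×15.5) = 1.509×10^-6 K/W
R_total = 4.036 K/W
Q = ΔT / R_total = 207 / 4.036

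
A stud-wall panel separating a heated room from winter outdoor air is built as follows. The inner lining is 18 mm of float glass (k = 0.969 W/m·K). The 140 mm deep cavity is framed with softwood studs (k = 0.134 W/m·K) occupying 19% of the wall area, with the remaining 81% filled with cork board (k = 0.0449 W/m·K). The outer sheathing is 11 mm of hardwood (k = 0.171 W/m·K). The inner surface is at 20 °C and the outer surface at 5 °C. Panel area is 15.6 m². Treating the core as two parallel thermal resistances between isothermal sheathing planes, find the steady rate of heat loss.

Sheathing layers in series; stud and cavity paths in parallel between them.
R_inner = 0.018/(0.969×15.6) = 0.001191 K/W
R_stud  = 0.14/(0.134×0.19×15.6) = 0.3525 K/W
R_cav   = 0.14/(0.0449×0.81×15.6) = 0.2468 K/W
1/R_core = 1/R_stud + 1/R_cav → R_core = 0.1451 K/W
R_outer = 0.011/(0.171×15.6) = 0.004124 K/W
R_total = 0.1505 K/W
Q = ΔT/R_total = 15/0.1505

Q ≈ 99.7 W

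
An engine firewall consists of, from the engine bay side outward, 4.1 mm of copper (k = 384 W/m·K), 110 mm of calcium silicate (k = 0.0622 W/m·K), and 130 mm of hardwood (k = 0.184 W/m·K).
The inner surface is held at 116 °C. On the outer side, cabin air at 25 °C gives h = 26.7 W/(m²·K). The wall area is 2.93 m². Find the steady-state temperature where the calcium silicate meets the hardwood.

Series thermal resistances:
R_copper = L/(kA) = 0.0041/(384×2.93) = 3.644×10^-6 K/W
R_calcium silicate = L/(kA) = 0.11/(0.0622×2.93) = 0.6036 K/W
R_hardwood = L/(kA) = 0.13/(0.184×2.93) = 0.2411 K/W
R_outer film = 1/(h_o·A) = 1/(26.7×2.93) = 0.01278 K/W
R_total = 0.8575 K/W;  Q = ΔT/R_total = 91/0.8575 = 106.1 W
T_interface = T_inner − Q·ΣR(inner→interface) = 116 − 106×0.6036

T ≈ 51.9 °C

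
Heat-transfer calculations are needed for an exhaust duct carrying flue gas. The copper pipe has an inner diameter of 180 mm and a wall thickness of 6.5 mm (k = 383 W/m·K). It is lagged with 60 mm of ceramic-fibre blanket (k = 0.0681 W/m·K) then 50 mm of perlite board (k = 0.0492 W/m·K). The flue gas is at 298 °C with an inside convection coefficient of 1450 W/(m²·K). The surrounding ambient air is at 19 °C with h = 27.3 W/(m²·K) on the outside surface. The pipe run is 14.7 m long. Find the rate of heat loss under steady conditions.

Q ≈ 1990 W

Cylindrical conduction, so R = ln(r₂/r₁)/(2πkL) per layer, in series:
R_inner film = 1/(h_i·2πr₁L) = 1/(1450×2π×0.09×14.7) = 8.296×10^-5 K/W
R_copper pipe wall = ln(96.5/90)/(2π×383×14.7) = 1.971×10^-6 K/W
R_ceramic-fibre blanket = ln(156.5/96.5)/(2π×0.0681×14.7) = 0.07687 K/W
R_perlite board = ln(206.5/156.5)/(2π×0.0492×14.7) = 0.06101 K/W
R_outer film = 1/(h_o·2πr_oL) = 1/(27.3×2π×0.2065×14.7) = 0.001921 K/W
R_total = 0.1399 K/W
Q = ΔT/R_total = 279/0.1399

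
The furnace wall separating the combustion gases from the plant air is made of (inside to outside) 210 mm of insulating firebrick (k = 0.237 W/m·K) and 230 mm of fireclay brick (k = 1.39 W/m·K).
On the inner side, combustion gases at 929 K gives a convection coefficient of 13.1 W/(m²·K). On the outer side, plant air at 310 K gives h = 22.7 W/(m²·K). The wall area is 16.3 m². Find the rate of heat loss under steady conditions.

Q ≈ 8610 W

Model the wall as resistances in series:
R_inner film = 1/(h_i·A) = 1/(13.1×16.3) = 0.004683 K/W
R_insulating firebrick = L/(kA) = 0.21/(0.237×16.3) = 0.05436 K/W
R_fireclay brick = L/(kA) = 0.23/(1.39×16.3) = 0.01015 K/W
R_outer film = 1/(h_o·A) = 1/(22.7×16.3) = 0.002703 K/W
R_total = 0.0719 K/W
Q = ΔT / R_total = 619 / 0.0719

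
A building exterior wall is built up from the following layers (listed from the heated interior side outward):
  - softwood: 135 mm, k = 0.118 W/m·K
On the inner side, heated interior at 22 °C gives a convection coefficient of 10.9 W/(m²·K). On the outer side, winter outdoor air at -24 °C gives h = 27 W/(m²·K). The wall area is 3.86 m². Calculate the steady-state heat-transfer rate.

Treating each layer as a thermal resistance in series:
R_inner film = 1/(h_i·A) = 1/(10.9×3.86) = 0.02377 K/W
R_softwood = L/(kA) = 0.135/(0.118×3.86) = 0.2964 K/W
R_outer film = 1/(h_o·A) = 1/(27×3.86) = 0.009595 K/W
R_total = 0.3298 K/W
Q = ΔT / R_total = 46 / 0.3298

Q ≈ 139 W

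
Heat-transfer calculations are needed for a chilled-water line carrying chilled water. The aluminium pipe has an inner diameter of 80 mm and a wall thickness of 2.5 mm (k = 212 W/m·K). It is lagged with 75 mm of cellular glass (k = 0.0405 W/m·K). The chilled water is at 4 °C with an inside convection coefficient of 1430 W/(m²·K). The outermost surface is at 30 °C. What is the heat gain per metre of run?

Radial resistances (cylindrical: R_cond = ln(r_o/r_i)/(2πkL), R_conv = 1/(h·2πrL)):
R_inner film = 1/(h_i·2πr₁L) = 1/(1430×2π×0.04×1) = 0.002782 K/W
R_aluminium pipe wall = ln(42.5/40)/(2π×212×1) = 4.551×10^-5 K/W
R_cellular glass = ln(117.5/42.5)/(2π×0.0405×1) = 3.996 K/W
R_total = 3.999 K/W
Q = ΔT/R_total = 26/3.999

q′ ≈ 6.5 W/m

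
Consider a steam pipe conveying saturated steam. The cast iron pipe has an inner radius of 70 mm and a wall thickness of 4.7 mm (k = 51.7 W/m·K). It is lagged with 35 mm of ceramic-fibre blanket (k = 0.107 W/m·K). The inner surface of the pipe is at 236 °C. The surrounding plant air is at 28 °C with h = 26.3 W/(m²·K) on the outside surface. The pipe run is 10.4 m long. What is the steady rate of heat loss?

Treating each annulus and film as a series resistance:
R_cast iron pipe wall = ln(74.7/70)/(2π×51.7×10.4) = 1.924×10^-5 K/W
R_ceramic-fibre blanket = ln(109.7/74.7)/(2π×0.107×10.4) = 0.05496 K/W
R_outer film = 1/(h_o·2πr_oL) = 1/(26.3×2π×0.1097×10.4) = 0.005304 K/W
R_total = 0.06028 K/W
Q = ΔT/R_total = 208/0.06028

Q ≈ 3450 W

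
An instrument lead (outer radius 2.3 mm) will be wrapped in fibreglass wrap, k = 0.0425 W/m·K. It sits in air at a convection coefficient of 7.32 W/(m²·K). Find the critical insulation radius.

r_cr ≈ 5.81 mm

For a cylinder r_cr = k/h = 0.0425/7.32
r_cr = 5.81 mm; since the bare radius (2.3 mm) is below r_cr, adding a thin layer of insulation will *increase* heat loss.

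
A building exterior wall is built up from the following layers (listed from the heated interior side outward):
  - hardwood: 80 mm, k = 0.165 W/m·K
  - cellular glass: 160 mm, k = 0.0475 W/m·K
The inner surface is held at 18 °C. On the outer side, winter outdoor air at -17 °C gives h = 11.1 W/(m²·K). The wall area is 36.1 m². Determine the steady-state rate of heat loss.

Using the resistance-network approach (series):
R_hardwood = L/(kA) = 0.08/(0.165×36.1) = 0.01343 K/W
R_cellular glass = L/(kA) = 0.16/(0.0475×36.1) = 0.09331 K/W
R_outer film = 1/(h_o·A) = 1/(11.1×36.1) = 0.002496 K/W
R_total = 0.1092 K/W
Q = ΔT / R_total = 35 / 0.1092

Q ≈ 320 W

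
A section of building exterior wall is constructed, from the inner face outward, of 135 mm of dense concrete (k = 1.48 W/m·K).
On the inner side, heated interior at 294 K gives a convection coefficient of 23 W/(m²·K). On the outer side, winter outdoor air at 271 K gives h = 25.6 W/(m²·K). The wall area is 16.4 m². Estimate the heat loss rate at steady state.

Thermal resistances in series:
R_inner film = 1/(h_i·A) = 1/(23×16.4) = 0.002651 K/W
R_dense concrete = L/(kA) = 0.135/(1.48×16.4) = 0.005562 K/W
R_outer film = 1/(h_o·A) = 1/(25.6×16.4) = 0.002382 K/W
R_total = 0.01059 K/W
Q = ΔT / R_total = 23 / 0.01059

Q ≈ 2170 W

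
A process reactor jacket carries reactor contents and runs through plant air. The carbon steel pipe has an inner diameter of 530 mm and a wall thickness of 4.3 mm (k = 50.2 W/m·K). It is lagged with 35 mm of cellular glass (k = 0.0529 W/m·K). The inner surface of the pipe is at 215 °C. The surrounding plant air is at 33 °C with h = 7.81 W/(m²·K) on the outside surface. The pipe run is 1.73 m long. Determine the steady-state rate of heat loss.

Cylindrical conduction, so R = ln(r₂/r₁)/(2πkL) per layer, in series:
R_carbon steel pipe wall = ln(269.3/265)/(2π×50.2×1.73) = 2.95×10^-5 K/W
R_cellular glass = ln(304.3/269.3)/(2π×0.0529×1.73) = 0.2125 K/W
R_outer film = 1/(h_o·2πr_oL) = 1/(7.81×2π×0.3043×1.73) = 0.03871 K/W
R_total = 0.2512 K/W
Q = ΔT/R_total = 182/0.2512

Q ≈ 724 W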